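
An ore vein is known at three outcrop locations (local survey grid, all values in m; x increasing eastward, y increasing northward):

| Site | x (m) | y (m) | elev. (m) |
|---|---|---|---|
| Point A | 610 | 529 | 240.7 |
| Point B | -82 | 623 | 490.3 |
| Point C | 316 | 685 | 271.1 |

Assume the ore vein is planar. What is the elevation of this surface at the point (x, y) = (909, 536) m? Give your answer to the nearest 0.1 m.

101.8 m

Two edge vectors: Point A→Point B = (-692, 94, 249.6), Point A→Point C = (-294, 156, 30.4).
Normal n = (Point A→Point B) × (Point A→Point C) = (-36080, -52345.6, -80316).
So ∂z/∂x = −n_x/n_z = −0.44923 and ∂z/∂y = −n_y/n_z = −0.65175.
Intercept c from Point A: 240.7 + 274.03 + 344.77 = 859.50.
At (909, 536): z = −408.3 − 349.3 + 859.50 = 101.8 m.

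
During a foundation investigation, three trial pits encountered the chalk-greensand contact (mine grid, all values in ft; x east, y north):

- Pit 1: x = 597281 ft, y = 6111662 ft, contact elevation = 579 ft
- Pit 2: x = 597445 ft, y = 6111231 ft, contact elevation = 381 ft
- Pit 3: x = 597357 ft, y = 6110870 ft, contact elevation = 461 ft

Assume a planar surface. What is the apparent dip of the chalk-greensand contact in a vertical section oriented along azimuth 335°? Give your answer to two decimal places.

26.62°

Two edge vectors: Pit 1→Pit 2 = (164, -431, -198), Pit 1→Pit 3 = (76, -792, -118).
Normal n = (Pit 1→Pit 2) × (Pit 1→Pit 3) = (-105958, 4304, -97132).
So ∂z/∂x = −n_x/n_z = −1.09087 and ∂z/∂y = −n_y/n_z = 0.04431.
Unit vector along 335° is (sin 335°, cos 335°) = (-0.4226, 0.9063).
Slope in that direction = a·(-0.4226) + b·(0.9063) = 0.50118.
Apparent dip = arctan|0.50118| = 26.62° (true dip is 47.5°, so apparent ≤ true as expected).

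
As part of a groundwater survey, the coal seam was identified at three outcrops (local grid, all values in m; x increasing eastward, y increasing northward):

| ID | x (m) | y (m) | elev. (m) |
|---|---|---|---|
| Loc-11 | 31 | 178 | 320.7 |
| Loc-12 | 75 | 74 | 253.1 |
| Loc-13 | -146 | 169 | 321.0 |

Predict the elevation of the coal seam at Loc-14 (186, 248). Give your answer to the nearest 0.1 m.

Two edge vectors: Loc-11→Loc-12 = (44, -104, -67.6), Loc-11→Loc-13 = (-177, -9, 0.3).
Normal n = (Loc-11→Loc-12) × (Loc-11→Loc-13) = (-639.6, 11952, -18804).
So ∂z/∂x = −n_x/n_z = −0.03401 and ∂z/∂y = −n_y/n_z = 0.63561.
Intercept c from Loc-11: 320.7 + 1.05 − 113.14 = 208.62.
At (186, 248): z = −6.3 + 157.6 + 208.62 = 359.9 m.

359.9 m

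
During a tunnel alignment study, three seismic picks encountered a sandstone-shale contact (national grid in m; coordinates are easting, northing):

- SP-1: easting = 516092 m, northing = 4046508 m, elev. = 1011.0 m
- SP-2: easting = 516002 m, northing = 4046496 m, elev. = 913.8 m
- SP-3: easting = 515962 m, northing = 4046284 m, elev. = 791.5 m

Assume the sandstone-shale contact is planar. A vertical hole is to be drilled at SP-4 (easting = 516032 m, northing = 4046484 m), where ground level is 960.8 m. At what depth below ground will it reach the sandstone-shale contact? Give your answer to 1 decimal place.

20.7 m

Two edge vectors: SP-1→SP-2 = (-90, -12, -97.2), SP-1→SP-3 = (-130, -224, -219.5).
Normal n = (SP-1→SP-2) × (SP-1→SP-3) = (-19138.8, -7119, 18600).
So ∂z/∂easting = −n_x/n_z = 1.028967742 and ∂z/∂northing = −n_y/n_z = 0.382741935.
Intercept c from SP-1: 1011 − 531042.02 − 1548768.30 = −2078799.32.
At (516032, 4046484): z_contact = 530980.28 + 1548759.12 − 2078799.32 = 940.08 m.
Depth below ground = 960.8 − 940.08 = 20.7 m.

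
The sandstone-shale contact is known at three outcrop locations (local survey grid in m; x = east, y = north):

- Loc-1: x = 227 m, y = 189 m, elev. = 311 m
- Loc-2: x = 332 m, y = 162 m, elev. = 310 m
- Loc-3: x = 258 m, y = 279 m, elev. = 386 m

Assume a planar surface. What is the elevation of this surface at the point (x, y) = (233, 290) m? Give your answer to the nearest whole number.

390 m

Two edge vectors: Loc-1→Loc-2 = (105, -27, -1), Loc-1→Loc-3 = (31, 90, 75).
Normal n = (Loc-1→Loc-2) × (Loc-1→Loc-3) = (-1935, -7906, 10287).
So ∂z/∂x = −n_x/n_z = 0.18810 and ∂z/∂y = −n_y/n_z = 0.76854.
Intercept c from Loc-1: 311 − 42.70 − 145.25 = 123.05.
At (233, 290): z = 43.8 + 222.9 + 123.05 = 389.8 m.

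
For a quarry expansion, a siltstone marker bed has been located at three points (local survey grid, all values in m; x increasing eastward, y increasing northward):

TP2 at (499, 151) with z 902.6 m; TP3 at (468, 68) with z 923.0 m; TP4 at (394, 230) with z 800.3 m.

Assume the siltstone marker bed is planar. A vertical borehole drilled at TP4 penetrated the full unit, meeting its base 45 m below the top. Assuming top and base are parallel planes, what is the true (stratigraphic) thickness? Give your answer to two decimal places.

Two edge vectors: TP2→TP3 = (-31, -83, 20.4), TP2→TP4 = (-105, 79, -102.3).
Normal n = (TP2→TP3) × (TP2→TP4) = (6879.3, -5313.3, -11164).
So ∂z/∂x = −n_x/n_z = 0.61620 and ∂z/∂y = −n_y/n_z = −0.47593.
|∇z| = √(a²+b²) = 0.77860, so dip δ = arctan(0.77860) = 37.90°.
True thickness = vertical thickness × cos δ = 45 × cos 37.90° = 35.51 m.

35.51 m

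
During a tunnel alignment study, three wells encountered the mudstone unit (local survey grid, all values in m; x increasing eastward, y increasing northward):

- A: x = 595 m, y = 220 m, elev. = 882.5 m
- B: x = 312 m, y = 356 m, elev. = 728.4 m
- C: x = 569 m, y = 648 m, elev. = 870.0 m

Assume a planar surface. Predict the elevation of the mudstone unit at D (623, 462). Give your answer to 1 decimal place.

Two edge vectors: A→B = (-283, 136, -154.1), A→C = (-26, 428, -12.5).
Normal n = (A→B) × (A→C) = (64254.8, 469.1, -117588).
So ∂z/∂x = −n_x/n_z = 0.54644 and ∂z/∂y = −n_y/n_z = 0.00399.
Intercept c from A: 882.5 − 325.13 − 0.88 = 556.49.
At (623, 462): z = 340.4 + 1.8 + 556.49 = 898.8 m.

898.8 m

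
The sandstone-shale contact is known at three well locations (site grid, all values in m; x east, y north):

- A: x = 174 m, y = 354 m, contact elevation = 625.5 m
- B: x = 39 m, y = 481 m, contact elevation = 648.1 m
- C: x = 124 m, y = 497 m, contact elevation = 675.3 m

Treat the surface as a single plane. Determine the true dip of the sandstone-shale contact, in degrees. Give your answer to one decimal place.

26.3°

Two edge vectors: A→B = (-135, 127, 22.6), A→C = (-50, 143, 49.8).
Normal n = (A→B) × (A→C) = (3092.8, 5593, -12955).
So ∂z/∂x = −n_x/n_z = 0.23873 and ∂z/∂y = −n_y/n_z = 0.43173.
Gradient magnitude |∇z| = √(a² + b²) = √(0.05699 + 0.18639) = 0.49334.
True dip = arctan(0.49334) = 26.3°, dipping toward SSW (azimuth ≈ 209°).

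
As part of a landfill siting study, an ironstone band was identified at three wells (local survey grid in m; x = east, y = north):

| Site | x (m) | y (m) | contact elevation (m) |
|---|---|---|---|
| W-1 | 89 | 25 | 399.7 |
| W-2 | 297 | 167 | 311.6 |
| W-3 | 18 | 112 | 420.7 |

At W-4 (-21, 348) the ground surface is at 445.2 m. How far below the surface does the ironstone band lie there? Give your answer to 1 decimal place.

25.6 m

Two edge vectors: W-1→W-2 = (208, 142, -88.1), W-1→W-3 = (-71, 87, 21).
Normal n = (W-1→W-2) × (W-1→W-3) = (10646.7, 1887.1, 28178).
So ∂z/∂x = −n_x/n_z = −0.37784 and ∂z/∂y = −n_y/n_z = −0.06697.
Intercept c from W-1: 399.7 + 33.63 + 1.67 = 435.00.
At (-21, 348): z_contact = 7.93 − 23.31 + 435.00 = 419.63 m.
Depth below ground = 445.2 − 419.63 = 25.6 m.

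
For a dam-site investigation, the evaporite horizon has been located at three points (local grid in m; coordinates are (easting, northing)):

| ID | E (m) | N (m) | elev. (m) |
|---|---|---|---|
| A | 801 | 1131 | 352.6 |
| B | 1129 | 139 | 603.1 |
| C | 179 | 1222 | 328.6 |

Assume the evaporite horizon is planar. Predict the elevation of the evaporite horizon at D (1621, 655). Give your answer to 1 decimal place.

473.9 m

Let the plane be z = a·E + b·N + c.
B−A: 328a − 992b = 250.5;  C−A: −622a + 91b = −24.
Solving gives a = 0.001724, b = −0.251950.
Then c = 352.6 − a·801 − b·1131 = 636.17.
At (1621, 655): z = 2.8 − 165.0 + 636.17 = 473.9 m.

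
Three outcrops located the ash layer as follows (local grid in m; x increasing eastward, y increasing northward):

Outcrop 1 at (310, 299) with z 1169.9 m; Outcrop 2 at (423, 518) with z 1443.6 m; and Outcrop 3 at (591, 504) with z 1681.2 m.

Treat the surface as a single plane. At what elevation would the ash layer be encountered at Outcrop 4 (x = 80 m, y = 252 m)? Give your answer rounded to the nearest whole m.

Two edge vectors: Outcrop 1→Outcrop 2 = (113, 219, 273.7), Outcrop 1→Outcrop 3 = (281, 205, 511.3).
Normal n = (Outcrop 1→Outcrop 2) × (Outcrop 1→Outcrop 3) = (55866.2, 19132.8, -38374).
So ∂z/∂x = −n_x/n_z = 1.45583 and ∂z/∂y = −n_y/n_z = 0.49859.
Intercept c from Outcrop 1: 1169.9 − 451.31 − 149.08 = 569.51.
At (80, 252): z = 116.5 + 125.6 + 569.51 = 811.6 m.

812 m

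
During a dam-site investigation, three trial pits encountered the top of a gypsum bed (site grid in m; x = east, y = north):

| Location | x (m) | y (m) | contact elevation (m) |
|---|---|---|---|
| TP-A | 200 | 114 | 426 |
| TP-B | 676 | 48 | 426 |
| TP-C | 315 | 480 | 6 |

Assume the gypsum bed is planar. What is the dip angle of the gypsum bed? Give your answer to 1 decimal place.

Let the plane be z = a·x + b·y + c.
TP-B−TP-A: 476a − 66b = 0;  TP-C−TP-A: 115a + 366b = −420.
Solving gives a = −0.15247, b = −1.09963.
Gradient magnitude |∇z| = √(a² + b²) = √(0.02325 + 1.20919) = 1.11015.
True dip = arctan(1.11015) = 48.0°, dipping toward N (azimuth ≈ 008°).

48.0°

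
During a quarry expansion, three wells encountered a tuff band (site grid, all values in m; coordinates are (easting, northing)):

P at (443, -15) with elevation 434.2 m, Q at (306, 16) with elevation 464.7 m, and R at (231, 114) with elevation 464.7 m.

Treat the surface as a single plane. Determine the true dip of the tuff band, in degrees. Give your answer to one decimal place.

Let the plane be z = a·E + b·N + c.
Q−P: −137a + 31b = 30.5;  R−P: −212a + 129b = 30.5.
Solving gives a = −0.26926, b = −0.20606.
Gradient magnitude |∇z| = √(a² + b²) = √(0.07250 + 0.04246) = 0.33906.
True dip = arctan(0.33906) = 18.7°, dipping toward NE (azimuth ≈ 053°).

18.7°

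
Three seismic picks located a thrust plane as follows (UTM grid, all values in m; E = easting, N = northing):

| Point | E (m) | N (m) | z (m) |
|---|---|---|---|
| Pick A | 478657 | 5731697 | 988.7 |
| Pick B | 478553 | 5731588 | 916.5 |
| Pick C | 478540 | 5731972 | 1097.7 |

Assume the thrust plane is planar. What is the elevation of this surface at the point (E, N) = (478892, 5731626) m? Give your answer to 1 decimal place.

1000.0 m

Two edge vectors: Pick A→Pick B = (-104, -109, -72.2), Pick A→Pick C = (-117, 275, 109).
Normal n = (Pick A→Pick B) × (Pick A→Pick C) = (7974, 19783.4, -41353).
So ∂z/∂E = −n_x/n_z = 0.192827606 and ∂z/∂N = −n_y/n_z = 0.478403018.
Intercept c from Pick A: 988.7 − 92298.28 − 2742061.14 = −2833370.73.
At (478892, 5731626): z = 92343.6 + 2742027.2 − 2833370.73 = 1000.0 m.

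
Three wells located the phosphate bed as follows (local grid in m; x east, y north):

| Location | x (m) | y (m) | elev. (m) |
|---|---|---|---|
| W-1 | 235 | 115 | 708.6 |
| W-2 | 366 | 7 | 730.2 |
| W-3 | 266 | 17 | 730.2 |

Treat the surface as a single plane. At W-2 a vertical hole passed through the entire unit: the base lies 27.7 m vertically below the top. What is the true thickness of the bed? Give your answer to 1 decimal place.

27.0 m

Let the plane be z = a·x + b·y + c.
W-2−W-1: 131a − 108b = 21.6;  W-3−W-1: 31a − 98b = 21.6.
Solving gives a = −0.02276, b = −0.22761.
|∇z| = √(a²+b²) = 0.22874, so dip δ = arctan(0.22874) = 12.88°.
True thickness = vertical thickness × cos δ = 27.7 × cos 12.88° = 27.0 m.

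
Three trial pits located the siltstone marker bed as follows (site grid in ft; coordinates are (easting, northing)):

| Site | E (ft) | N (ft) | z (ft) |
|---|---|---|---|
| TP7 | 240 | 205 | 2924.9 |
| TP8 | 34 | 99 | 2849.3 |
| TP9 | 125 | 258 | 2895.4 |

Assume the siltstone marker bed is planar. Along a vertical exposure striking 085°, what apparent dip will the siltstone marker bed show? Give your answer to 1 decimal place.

17.6°

Two edge vectors: TP7→TP8 = (-206, -106, -75.6), TP7→TP9 = (-115, 53, -29.5).
Normal n = (TP7→TP8) × (TP7→TP9) = (7133.8, 2617, -23108).
So ∂z/∂E = −n_x/n_z = 0.30872 and ∂z/∂N = −n_y/n_z = 0.11325.
Unit vector along 085° is (sin 85°, cos 85°) = (0.9962, 0.0872).
Slope in that direction = a·(0.9962) + b·(0.0872) = 0.31741.
Apparent dip = arctan|0.31741| = 17.6° (true dip is 18.2°, so apparent ≤ true as expected).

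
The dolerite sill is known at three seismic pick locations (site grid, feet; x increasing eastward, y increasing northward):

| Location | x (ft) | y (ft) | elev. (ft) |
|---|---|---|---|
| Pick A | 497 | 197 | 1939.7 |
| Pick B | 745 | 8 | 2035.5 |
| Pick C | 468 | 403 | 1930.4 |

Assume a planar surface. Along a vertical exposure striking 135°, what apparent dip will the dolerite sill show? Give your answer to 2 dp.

Two edge vectors: Pick A→Pick B = (248, -189, 95.8), Pick A→Pick C = (-29, 206, -9.3).
Normal n = (Pick A→Pick B) × (Pick A→Pick C) = (-17977.1, -471.8, 45607).
So ∂z/∂x = −n_x/n_z = 0.39417 and ∂z/∂y = −n_y/n_z = 0.01034.
Unit vector along 135° is (sin 135°, cos 135°) = (0.7071, -0.7071).
Slope in that direction = a·(0.7071) + b·(-0.7071) = 0.27141.
Apparent dip = arctan|0.27141| = 15.18° (true dip is 21.5°, so apparent ≤ true as expected).

15.18°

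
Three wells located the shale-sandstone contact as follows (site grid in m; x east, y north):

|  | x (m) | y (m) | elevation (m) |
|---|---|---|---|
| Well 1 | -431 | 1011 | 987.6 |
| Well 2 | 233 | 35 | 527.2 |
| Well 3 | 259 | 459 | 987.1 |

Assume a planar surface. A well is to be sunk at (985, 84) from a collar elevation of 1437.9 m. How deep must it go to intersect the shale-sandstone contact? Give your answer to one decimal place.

238.5 m

Two edge vectors: Well 1→Well 2 = (664, -976, -460.4), Well 1→Well 3 = (690, -552, -0.5).
Normal n = (Well 1→Well 2) × (Well 1→Well 3) = (-253652.8, -317344, 306912).
So ∂z/∂x = −n_x/n_z = 0.826468 and ∂z/∂y = −n_y/n_z = 1.033990.
Intercept c from Well 1: 987.6 + 356.21 − 1045.36 = 298.44.
At (985, 84): z_contact = 814.07 + 86.86 + 298.44 = 1199.37 m.
Depth below ground = 1437.9 − 1199.37 = 238.5 m.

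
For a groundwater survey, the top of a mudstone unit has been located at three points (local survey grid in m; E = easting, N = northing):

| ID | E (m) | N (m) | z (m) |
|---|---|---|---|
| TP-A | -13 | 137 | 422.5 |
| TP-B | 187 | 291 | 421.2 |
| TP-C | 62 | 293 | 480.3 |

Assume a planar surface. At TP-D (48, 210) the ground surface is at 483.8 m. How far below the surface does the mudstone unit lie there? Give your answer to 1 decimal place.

Let the plane be z = a·E + b·N + c.
TP-B−TP-A: 200a + 154b = −1.3;  TP-C−TP-A: 75a + 156b = 57.8.
Solving gives a = −0.46331, b = 0.59326.
Then c = 422.5 − a·-13 − b·137 = 335.20.
At (48, 210): z_contact = −22.24 + 124.58 + 335.20 = 437.55 m.
Depth below ground = 483.8 − 437.55 = 46.3 m.

46.3 m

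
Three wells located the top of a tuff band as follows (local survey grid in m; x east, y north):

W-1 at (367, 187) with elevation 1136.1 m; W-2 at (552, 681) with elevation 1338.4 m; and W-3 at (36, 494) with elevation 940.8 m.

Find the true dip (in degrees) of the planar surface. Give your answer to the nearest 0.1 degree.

Let the plane be z = a·x + b·y + c.
W-2−W-1: 185a + 494b = 202.3;  W-3−W-1: −331a + 307b = −195.3.
Solving gives a = 0.71983, b = 0.13994.
Gradient magnitude |∇z| = √(a² + b²) = √(0.51815 + 0.01958) = 0.73330.
True dip = arctan(0.73330) = 36.3°, dipping toward W (azimuth ≈ 259°).

36.3°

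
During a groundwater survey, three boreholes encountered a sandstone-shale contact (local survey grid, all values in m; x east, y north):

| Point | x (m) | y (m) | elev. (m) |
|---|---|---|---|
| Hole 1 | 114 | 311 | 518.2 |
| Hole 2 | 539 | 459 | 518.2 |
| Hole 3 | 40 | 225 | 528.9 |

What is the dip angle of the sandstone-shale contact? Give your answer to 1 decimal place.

10.7°

Let the plane be z = a·x + b·y + c.
Hole 2−Hole 1: 425a + 148b = 0;  Hole 3−Hole 1: −74a − 86b = 10.7.
Solving gives a = 0.06186, b = −0.17765.
Gradient magnitude |∇z| = √(a² + b²) = √(0.00383 + 0.03156) = 0.18811.
True dip = arctan(0.18811) = 10.7°, dipping toward NNW (azimuth ≈ 341°).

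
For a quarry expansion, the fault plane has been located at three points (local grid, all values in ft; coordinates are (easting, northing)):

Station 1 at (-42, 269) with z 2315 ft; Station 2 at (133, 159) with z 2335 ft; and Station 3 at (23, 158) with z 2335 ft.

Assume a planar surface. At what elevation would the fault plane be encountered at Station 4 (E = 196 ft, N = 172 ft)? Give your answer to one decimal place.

2332.8 ft

Two edge vectors: Station 1→Station 2 = (175, -110, 20), Station 1→Station 3 = (65, -111, 20).
Normal n = (Station 1→Station 2) × (Station 1→Station 3) = (20, -2200, -12275).
So ∂z/∂E = −n_x/n_z = 0.00163 and ∂z/∂N = −n_y/n_z = −0.17923.
Intercept c from Station 1: 2315 + 0.07 + 48.21 = 2363.28.
At (196, 172): z = 0.3 − 30.8 + 2363.28 = 2332.8 ft.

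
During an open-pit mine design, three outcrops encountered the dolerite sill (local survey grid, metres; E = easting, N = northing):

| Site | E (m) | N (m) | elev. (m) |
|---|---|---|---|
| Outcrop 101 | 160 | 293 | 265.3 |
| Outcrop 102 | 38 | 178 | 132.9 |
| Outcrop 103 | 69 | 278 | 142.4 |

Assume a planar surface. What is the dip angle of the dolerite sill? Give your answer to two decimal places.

55.36°

Let the plane be z = a·E + b·N + c.
Outcrop 102−Outcrop 101: −122a − 115b = −132.4;  Outcrop 103−Outcrop 101: −91a − 15b = −122.9.
Solving gives a = 1.40677, b = −0.34110.
Gradient magnitude |∇z| = √(a² + b²) = √(1.97902 + 0.11635) = 1.44754.
True dip = arctan(1.44754) = 55.36°, dipping toward WNW (azimuth ≈ 284°).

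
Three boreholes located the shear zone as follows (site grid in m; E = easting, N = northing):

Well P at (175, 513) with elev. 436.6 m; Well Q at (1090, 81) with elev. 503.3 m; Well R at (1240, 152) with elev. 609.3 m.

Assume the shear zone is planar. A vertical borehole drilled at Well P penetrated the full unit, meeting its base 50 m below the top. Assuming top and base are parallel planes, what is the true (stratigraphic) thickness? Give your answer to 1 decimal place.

39.5 m

Let the plane be z = a·E + b·N + c.
Well Q−Well P: 915a − 432b = 66.7;  Well R−Well P: 1065a − 361b = 172.7.
Solving gives a = 0.38938, b = 0.67033.
|∇z| = √(a²+b²) = 0.77521, so dip δ = arctan(0.77521) = 37.78°.
True thickness = vertical thickness × cos δ = 50 × cos 37.78° = 39.5 m.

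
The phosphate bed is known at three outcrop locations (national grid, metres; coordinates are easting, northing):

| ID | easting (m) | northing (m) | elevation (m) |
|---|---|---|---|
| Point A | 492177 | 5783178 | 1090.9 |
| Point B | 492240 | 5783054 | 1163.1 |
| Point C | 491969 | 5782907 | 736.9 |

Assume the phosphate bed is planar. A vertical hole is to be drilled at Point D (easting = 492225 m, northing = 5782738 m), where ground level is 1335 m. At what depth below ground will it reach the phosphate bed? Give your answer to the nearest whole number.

Let the plane be z = a·easting + b·northing + c.
Point B−Point A: 63a − 124b = 72.2;  Point C−Point A: −208a − 271b = −354.
Solving gives a = 1.48051324, b = 0.16993818.
Then c = 1090.9 − a·492177 − b·5783178 = −1710366.40.
At (492225, 5782738): z_contact = 728745.6 + 982708.0 − 1710366.40 = 1087.2 m.
Depth below ground = 1335 − 1087.2 = 248 m.

248 m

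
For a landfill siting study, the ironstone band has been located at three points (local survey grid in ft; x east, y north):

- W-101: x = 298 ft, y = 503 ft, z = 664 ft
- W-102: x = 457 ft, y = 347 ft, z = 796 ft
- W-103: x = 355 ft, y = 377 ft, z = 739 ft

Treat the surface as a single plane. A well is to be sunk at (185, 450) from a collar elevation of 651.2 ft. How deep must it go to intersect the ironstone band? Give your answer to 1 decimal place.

Let the plane be z = a·x + b·y + c.
W-102−W-101: 159a − 156b = 132;  W-103−W-101: 57a − 126b = 75.
Solving gives a = 0.44265, b = −0.39499.
Then c = 664 − a·298 − b·503 = 730.77.
At (185, 450): z_contact = 81.89 − 177.75 + 730.77 = 634.92 ft.
Depth below ground = 651.2 − 634.92 = 16.3 ft.

16.3 ft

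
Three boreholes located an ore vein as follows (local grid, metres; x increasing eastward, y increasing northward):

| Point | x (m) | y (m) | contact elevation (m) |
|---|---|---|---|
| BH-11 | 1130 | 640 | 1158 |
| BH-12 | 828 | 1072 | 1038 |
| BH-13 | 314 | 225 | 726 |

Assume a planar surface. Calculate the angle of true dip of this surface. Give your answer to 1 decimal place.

26.5°

Two edge vectors: BH-11→BH-12 = (-302, 432, -120), BH-11→BH-13 = (-816, -415, -432).
Normal n = (BH-11→BH-12) × (BH-11→BH-13) = (-236424, -32544, 477842).
So ∂z/∂x = −n_x/n_z = 0.49477 and ∂z/∂y = −n_y/n_z = 0.06811.
Gradient magnitude |∇z| = √(a² + b²) = √(0.24480 + 0.00464) = 0.49944.
True dip = arctan(0.49944) = 26.5°, dipping toward W (azimuth ≈ 262°).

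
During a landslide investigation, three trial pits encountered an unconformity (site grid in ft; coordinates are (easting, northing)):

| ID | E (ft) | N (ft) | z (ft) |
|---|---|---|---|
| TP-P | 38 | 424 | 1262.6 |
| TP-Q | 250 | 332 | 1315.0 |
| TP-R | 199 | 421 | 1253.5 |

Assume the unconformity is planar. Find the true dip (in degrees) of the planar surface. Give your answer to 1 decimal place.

Two edge vectors: TP-P→TP-Q = (212, -92, 52.4), TP-P→TP-R = (161, -3, -9.1).
Normal n = (TP-P→TP-Q) × (TP-P→TP-R) = (994.4, 10365.6, 14176).
So ∂z/∂E = −n_x/n_z = −0.07015 and ∂z/∂N = −n_y/n_z = −0.73121.
Gradient magnitude |∇z| = √(a² + b²) = √(0.00492 + 0.53466) = 0.73456.
True dip = arctan(0.73456) = 36.3°, dipping toward N (azimuth ≈ 005°).

36.3°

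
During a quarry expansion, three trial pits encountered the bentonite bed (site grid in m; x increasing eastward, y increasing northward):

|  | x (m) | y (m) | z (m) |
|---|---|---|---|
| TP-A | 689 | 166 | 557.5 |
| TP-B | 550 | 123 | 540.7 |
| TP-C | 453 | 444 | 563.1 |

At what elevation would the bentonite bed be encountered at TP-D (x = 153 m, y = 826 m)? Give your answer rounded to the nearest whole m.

Let the plane be z = a·x + b·y + c.
TP-B−TP-A: −139a − 43b = −16.8;  TP-C−TP-A: −236a + 278b = 5.6.
Solving gives a = 0.09079, b = 0.09722.
Then c = 557.5 − a·689 − b·166 = 478.81.
At (153, 826): z = 13.9 + 80.3 + 478.81 = 573.0 m.

573 m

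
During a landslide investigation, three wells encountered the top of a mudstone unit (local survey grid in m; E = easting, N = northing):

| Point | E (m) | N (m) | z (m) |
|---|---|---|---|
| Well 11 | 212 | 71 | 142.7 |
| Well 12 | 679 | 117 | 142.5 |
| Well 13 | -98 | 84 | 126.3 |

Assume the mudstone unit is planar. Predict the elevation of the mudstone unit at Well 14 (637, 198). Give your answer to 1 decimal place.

Let the plane be z = a·E + b·N + c.
Well 12−Well 11: 467a + 46b = −0.2;  Well 13−Well 11: −310a + 13b = −16.4.
Solving gives a = 0.03698, b = −0.37976.
Then c = 142.7 − a·212 − b·71 = 161.82.
At (637, 198): z = 23.6 − 75.2 + 161.82 = 110.2 m.

110.2 m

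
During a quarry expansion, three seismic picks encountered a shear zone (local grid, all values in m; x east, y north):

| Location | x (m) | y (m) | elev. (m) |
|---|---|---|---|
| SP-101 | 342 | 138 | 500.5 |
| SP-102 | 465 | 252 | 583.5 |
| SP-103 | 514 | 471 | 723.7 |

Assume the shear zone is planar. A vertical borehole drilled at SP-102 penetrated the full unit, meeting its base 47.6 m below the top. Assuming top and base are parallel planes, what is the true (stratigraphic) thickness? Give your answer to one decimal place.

Let the plane be z = a·x + b·y + c.
SP-102−SP-101: 123a + 114b = 83;  SP-103−SP-101: 172a + 333b = 223.2.
Solving gives a = 0.10277, b = 0.61719.
|∇z| = √(a²+b²) = 0.62569, so dip δ = arctan(0.62569) = 32.03°.
True thickness = vertical thickness × cos δ = 47.6 × cos 32.03° = 40.4 m.

40.4 m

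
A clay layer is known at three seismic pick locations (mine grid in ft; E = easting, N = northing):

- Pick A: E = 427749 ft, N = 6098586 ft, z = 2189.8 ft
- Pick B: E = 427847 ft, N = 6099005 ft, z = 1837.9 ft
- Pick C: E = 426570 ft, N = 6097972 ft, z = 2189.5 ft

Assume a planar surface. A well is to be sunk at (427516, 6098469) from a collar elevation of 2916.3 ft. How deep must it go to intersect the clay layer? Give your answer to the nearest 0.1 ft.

Two edge vectors: Pick A→Pick B = (98, 419, -351.9), Pick A→Pick C = (-1179, -614, -0.3).
Normal n = (Pick A→Pick B) × (Pick A→Pick C) = (-216192.3, 414919.5, 433829).
So ∂z/∂E = −n_x/n_z = 0.498335289 and ∂z/∂N = −n_y/n_z = −0.956412550.
Intercept c from Pick A: 2189.8 − 213162.42 + 5832764.19 = 5621791.56.
At (427516, 6098469): z_contact = 213046.31 − 5832652.29 + 5621791.56 = 2185.59 ft.
Depth below ground = 2916.3 − 2185.59 = 730.7 ft.

730.7 ft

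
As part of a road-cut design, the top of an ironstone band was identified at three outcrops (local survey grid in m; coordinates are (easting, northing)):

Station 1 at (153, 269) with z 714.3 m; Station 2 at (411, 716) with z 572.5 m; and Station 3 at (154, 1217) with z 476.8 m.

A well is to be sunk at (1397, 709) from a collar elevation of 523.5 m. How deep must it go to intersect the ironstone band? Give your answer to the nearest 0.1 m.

63.4 m

Let the plane be z = a·E + b·N + c.
Station 2−Station 1: 258a + 447b = −141.8;  Station 3−Station 1: 1a + 948b = −237.5.
Solving gives a = −0.115771, b = −0.250405.
Then c = 714.3 − a·153 − b·269 = 799.37.
At (1397, 709): z_contact = −161.73 − 177.54 + 799.37 = 460.10 m.
Depth below ground = 523.5 − 460.10 = 63.4 m.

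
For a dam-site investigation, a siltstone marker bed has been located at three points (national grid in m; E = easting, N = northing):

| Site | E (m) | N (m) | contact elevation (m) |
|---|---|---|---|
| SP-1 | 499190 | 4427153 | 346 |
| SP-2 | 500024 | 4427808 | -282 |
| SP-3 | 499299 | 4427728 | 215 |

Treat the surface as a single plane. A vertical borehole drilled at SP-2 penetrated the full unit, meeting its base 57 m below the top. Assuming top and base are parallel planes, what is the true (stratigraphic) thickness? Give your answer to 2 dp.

47.09 m

Let the plane be z = a·E + b·N + c.
SP-2−SP-1: 834a + 655b = −628;  SP-3−SP-1: 109a + 575b = −131.
Solving gives a = −0.67449, b = −0.09997.
|∇z| = √(a²+b²) = 0.68185, so dip δ = arctan(0.68185) = 34.29°.
True thickness = vertical thickness × cos δ = 57 × cos 34.29° = 47.09 m.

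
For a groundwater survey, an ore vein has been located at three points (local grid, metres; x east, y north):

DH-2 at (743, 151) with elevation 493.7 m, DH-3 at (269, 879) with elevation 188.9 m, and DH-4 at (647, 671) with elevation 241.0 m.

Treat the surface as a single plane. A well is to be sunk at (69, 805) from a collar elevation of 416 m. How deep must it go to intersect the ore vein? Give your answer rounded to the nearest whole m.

160 m

Two edge vectors: DH-2→DH-3 = (-474, 728, -304.8), DH-2→DH-4 = (-96, 520, -252.7).
Normal n = (DH-2→DH-3) × (DH-2→DH-4) = (-25469.6, -90519, -176592).
So ∂z/∂x = −n_x/n_z = −0.14423 and ∂z/∂y = −n_y/n_z = −0.51259.
Intercept c from DH-2: 493.7 + 107.16 + 77.40 = 678.26.
At (69, 805): z_contact = −10.0 − 412.6 + 678.26 = 255.7 m.
Depth below ground = 416 − 255.7 = 160 m.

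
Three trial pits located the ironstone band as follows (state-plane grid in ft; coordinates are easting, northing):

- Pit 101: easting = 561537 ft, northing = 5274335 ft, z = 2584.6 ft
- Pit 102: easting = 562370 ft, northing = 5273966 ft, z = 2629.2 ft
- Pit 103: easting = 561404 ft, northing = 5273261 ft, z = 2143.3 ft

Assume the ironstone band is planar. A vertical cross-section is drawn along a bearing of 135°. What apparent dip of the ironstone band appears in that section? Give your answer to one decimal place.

Let the plane be z = a·easting + b·northing + c.
Pit 102−Pit 101: 833a − 369b = 44.6;  Pit 103−Pit 101: −133a − 1074b = −441.3.
Solving gives a = 0.22331, b = 0.38324.
Unit vector along 135° is (sin 135°, cos 135°) = (0.7071, -0.7071).
Slope in that direction = a·(0.7071) + b·(-0.7071) = −0.11309.
Apparent dip = arctan|0.11309| = 6.5° (true dip is 23.9°, so apparent ≤ true as expected).

6.5°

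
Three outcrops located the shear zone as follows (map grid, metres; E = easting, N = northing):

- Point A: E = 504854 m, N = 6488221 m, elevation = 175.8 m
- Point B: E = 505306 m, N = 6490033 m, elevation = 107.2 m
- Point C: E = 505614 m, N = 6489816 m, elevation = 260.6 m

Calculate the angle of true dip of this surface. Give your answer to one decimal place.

Let the plane be z = a·E + b·N + c.
Point B−Point A: 452a + 1812b = −68.6;  Point C−Point A: 760a + 1595b = 84.8.
Solving gives a = 0.40092, b = −0.13787.
Gradient magnitude |∇z| = √(a² + b²) = √(0.16074 + 0.01901) = 0.42396.
True dip = arctan(0.42396) = 23.0°, dipping toward WNW (azimuth ≈ 289°).

23.0°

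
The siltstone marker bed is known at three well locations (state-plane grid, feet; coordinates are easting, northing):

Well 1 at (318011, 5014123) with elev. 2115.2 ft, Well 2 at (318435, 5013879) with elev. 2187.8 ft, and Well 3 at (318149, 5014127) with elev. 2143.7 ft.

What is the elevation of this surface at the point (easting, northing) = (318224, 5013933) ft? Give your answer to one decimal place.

Let the plane be z = a·easting + b·northing + c.
Well 2−Well 1: 424a − 244b = 72.6;  Well 3−Well 1: 138a + 4b = 28.5.
Solving gives a = 0.204829224, b = 0.058391767.
Then c = 2115.2 − a·318011 − b·5014123 = −355806.25.
At (318224, 5013933): z = 65181.6 + 292772.4 − 355806.25 = 2147.7 ft.

2147.7 ft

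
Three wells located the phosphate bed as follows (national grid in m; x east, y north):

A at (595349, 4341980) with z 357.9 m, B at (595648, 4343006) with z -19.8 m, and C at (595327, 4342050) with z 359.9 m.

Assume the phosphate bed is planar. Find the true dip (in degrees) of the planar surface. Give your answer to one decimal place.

34.2°

Let the plane be z = a·x + b·y + c.
B−A: 299a + 1026b = −377.7;  C−A: −22a + 70b = 2.
Solving gives a = −0.65494, b = −0.17727.
Gradient magnitude |∇z| = √(a² + b²) = √(0.42894 + 0.03142) = 0.67850.
True dip = arctan(0.67850) = 34.2°, dipping toward ENE (azimuth ≈ 075°).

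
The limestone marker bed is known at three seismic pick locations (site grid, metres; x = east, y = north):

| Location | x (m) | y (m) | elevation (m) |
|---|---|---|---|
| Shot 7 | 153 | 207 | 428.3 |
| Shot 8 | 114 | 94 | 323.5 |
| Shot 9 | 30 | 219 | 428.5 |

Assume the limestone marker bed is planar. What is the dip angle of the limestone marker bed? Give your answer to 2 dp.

42.05°

Two edge vectors: Shot 7→Shot 8 = (-39, -113, -104.8), Shot 7→Shot 9 = (-123, 12, 0.2).
Normal n = (Shot 7→Shot 8) × (Shot 7→Shot 9) = (1235, 12898.2, -14367).
So ∂z/∂x = −n_x/n_z = 0.08596 and ∂z/∂y = −n_y/n_z = 0.89777.
Gradient magnitude |∇z| = √(a² + b²) = √(0.00739 + 0.80598) = 0.90187.
True dip = arctan(0.90187) = 42.05°, dipping toward S (azimuth ≈ 185°).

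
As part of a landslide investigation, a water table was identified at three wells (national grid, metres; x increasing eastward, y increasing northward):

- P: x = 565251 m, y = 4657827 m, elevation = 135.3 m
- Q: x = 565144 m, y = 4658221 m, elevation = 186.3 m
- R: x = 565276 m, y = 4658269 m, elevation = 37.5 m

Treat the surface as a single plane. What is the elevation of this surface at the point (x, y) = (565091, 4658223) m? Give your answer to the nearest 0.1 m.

242.6 m

Two edge vectors: P→Q = (-107, 394, 51), P→R = (25, 442, -97.8).
Normal n = (P→Q) × (P→R) = (-61075.2, -9189.6, -57144).
So ∂z/∂x = −n_x/n_z = −1.068794624 and ∂z/∂y = −n_y/n_z = −0.160814784.
Intercept c from P: 135.3 + 604137.23 + 749047.44 = 1353319.97.
At (565091, 4658223): z = −603966.2 − 749111.1 + 1353319.97 = 242.6 m.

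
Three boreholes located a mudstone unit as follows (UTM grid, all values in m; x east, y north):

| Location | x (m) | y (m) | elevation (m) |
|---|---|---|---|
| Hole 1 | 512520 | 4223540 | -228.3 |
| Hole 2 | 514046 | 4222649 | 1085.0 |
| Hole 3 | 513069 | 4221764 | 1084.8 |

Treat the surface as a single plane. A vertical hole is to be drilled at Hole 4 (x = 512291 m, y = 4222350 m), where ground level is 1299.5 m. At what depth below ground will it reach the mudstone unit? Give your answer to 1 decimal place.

960.3 m

Let the plane be z = a·x + b·y + c.
Hole 2−Hole 1: 1526a − 891b = 1313.3;  Hole 3−Hole 1: 549a − 1776b = 1313.1.
Solving gives a = 0.523385773, b = −0.577568249.
Then c = -228.3 − a·512520 − b·4223540 = 2170908.63.
At (512291, 4222350): z_contact = 268125.82 − 2438695.30 + 2170908.63 = 339.15 m.
Depth below ground = 1299.5 − 339.15 = 960.3 m.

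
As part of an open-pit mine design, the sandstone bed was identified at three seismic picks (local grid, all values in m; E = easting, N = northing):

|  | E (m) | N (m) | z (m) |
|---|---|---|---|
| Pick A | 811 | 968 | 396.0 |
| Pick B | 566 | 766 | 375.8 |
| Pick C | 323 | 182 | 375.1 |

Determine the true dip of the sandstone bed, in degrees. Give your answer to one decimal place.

Two edge vectors: Pick A→Pick B = (-245, -202, -20.2), Pick A→Pick C = (-488, -786, -20.9).
Normal n = (Pick A→Pick B) × (Pick A→Pick C) = (-11655.4, 4737.1, 93994).
So ∂z/∂E = −n_x/n_z = 0.12400 and ∂z/∂N = −n_y/n_z = −0.05040.
Gradient magnitude |∇z| = √(a² + b²) = √(0.01538 + 0.00254) = 0.13385.
True dip = arctan(0.13385) = 7.6°, dipping toward WNW (azimuth ≈ 292°).

7.6°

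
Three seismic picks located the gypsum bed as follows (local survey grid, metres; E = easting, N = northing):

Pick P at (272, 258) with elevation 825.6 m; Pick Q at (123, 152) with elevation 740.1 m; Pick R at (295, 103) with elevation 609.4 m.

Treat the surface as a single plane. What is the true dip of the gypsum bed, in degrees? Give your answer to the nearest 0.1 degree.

Two edge vectors: Pick P→Pick Q = (-149, -106, -85.5), Pick P→Pick R = (23, -155, -216.2).
Normal n = (Pick P→Pick Q) × (Pick P→Pick R) = (9664.7, -34180.3, 25533).
So ∂z/∂E = −n_x/n_z = −0.37852 and ∂z/∂N = −n_y/n_z = 1.33867.
Gradient magnitude |∇z| = √(a² + b²) = √(0.14328 + 1.79204) = 1.39116.
True dip = arctan(1.39116) = 54.3°, dipping toward SSE (azimuth ≈ 164°).

54.3°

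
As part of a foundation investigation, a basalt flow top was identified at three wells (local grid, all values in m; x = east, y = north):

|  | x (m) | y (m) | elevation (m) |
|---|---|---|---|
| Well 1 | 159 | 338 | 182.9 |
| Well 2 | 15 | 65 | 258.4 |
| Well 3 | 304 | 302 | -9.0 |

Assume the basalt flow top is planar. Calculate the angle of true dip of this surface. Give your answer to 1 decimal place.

Let the plane be z = a·x + b·y + c.
Well 2−Well 1: −144a − 273b = 75.5;  Well 3−Well 1: 145a − 36b = −191.9.
Solving gives a = −1.23091, b = 0.37272.
Gradient magnitude |∇z| = √(a² + b²) = √(1.51514 + 0.13892) = 1.28610.
True dip = arctan(1.28610) = 52.1°, dipping toward ESE (azimuth ≈ 107°).

52.1°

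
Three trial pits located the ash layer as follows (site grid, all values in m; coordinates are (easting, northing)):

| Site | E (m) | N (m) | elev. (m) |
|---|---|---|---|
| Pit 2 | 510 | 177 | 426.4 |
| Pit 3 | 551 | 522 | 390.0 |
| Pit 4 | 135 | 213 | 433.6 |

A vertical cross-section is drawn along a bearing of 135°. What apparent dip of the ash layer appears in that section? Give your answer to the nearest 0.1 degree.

3.0°

Two edge vectors: Pit 2→Pit 3 = (41, 345, -36.4), Pit 2→Pit 4 = (-375, 36, 7.2).
Normal n = (Pit 2→Pit 3) × (Pit 2→Pit 4) = (3794.4, 13354.8, 130851).
So ∂z/∂E = −n_x/n_z = −0.02900 and ∂z/∂N = −n_y/n_z = −0.10206.
Unit vector along 135° is (sin 135°, cos 135°) = (0.7071, -0.7071).
Slope in that direction = a·(0.7071) + b·(-0.7071) = 0.05166.
Apparent dip = arctan|0.05166| = 3.0° (true dip is 6.1°, so apparent ≤ true as expected).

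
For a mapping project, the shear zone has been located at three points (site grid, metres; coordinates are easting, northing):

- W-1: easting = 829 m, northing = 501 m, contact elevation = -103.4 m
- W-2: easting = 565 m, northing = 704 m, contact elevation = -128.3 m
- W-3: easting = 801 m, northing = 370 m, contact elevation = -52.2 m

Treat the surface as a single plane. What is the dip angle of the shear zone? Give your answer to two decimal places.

21.55°

Let the plane be z = a·easting + b·northing + c.
W-2−W-1: −264a + 203b = −24.9;  W-3−W-1: −28a − 131b = 51.2.
Solving gives a = −0.17711, b = −0.35299.
Gradient magnitude |∇z| = √(a² + b²) = √(0.03137 + 0.12460) = 0.39492.
True dip = arctan(0.39492) = 21.55°, dipping toward NNE (azimuth ≈ 027°).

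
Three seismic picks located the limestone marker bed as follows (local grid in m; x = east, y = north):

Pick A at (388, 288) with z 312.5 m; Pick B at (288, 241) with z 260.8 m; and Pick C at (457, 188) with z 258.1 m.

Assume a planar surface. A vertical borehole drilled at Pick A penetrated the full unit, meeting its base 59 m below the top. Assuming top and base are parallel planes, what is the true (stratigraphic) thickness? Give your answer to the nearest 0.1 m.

Let the plane be z = a·x + b·y + c.
Pick B−Pick A: −100a − 47b = −51.7;  Pick C−Pick A: 69a − 100b = −54.4.
Solving gives a = 0.19733, b = 0.68016.
|∇z| = √(a²+b²) = 0.70820, so dip δ = arctan(0.70820) = 35.31°.
True thickness = vertical thickness × cos δ = 59 × cos 35.31° = 48.1 m.

48.1 m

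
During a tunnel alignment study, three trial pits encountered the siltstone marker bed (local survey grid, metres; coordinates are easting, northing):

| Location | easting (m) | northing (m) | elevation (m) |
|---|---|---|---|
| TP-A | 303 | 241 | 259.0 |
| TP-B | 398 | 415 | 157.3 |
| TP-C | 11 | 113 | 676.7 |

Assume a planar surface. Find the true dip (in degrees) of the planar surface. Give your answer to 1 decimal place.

57.4°

Let the plane be z = a·easting + b·northing + c.
TP-B−TP-A: 95a + 174b = −101.7;  TP-C−TP-A: −292a − 128b = 417.7.
Solving gives a = −1.54373, b = 0.25836.
Gradient magnitude |∇z| = √(a² + b²) = √(2.38311 + 0.06675) = 1.56520.
True dip = arctan(1.56520) = 57.4°, dipping toward E (azimuth ≈ 100°).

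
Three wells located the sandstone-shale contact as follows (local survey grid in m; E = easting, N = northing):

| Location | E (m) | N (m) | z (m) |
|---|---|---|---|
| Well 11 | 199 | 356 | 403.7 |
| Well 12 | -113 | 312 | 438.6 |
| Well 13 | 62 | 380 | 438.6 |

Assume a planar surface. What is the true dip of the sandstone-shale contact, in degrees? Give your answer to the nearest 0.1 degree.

Let the plane be z = a·E + b·N + c.
Well 12−Well 11: −312a − 44b = 34.9;  Well 13−Well 11: −137a + 24b = 34.9.
Solving gives a = −0.17558, b = 0.45187.
Gradient magnitude |∇z| = √(a² + b²) = √(0.03083 + 0.20419) = 0.48479.
True dip = arctan(0.48479) = 25.9°, dipping toward SSE (azimuth ≈ 159°).

25.9°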